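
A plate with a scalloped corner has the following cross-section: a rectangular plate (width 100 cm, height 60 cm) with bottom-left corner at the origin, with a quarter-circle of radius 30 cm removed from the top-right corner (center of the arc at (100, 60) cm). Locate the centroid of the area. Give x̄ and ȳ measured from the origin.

x̄ = 45.02 cm, ȳ = 27.69 cm

plate: A = 100 × 60 = 6000.00, centroid at (50.00, 30.00).
removed quarter-circle: A = −¼π·30² = -706.86, centroid at (87.27, 47.27).
ΣA = 5293.14 cm²
ΣAx̄ = (6000.00)(50.00) + (-706.86)(87.27) = 238314.17 cm³
ΣAȳ = (6000.00)(30.00) + (-706.86)(47.27) = 146588.50 cm³
x̄ = 238314.17 / 5293.14 = 45.02 cm
ȳ = 146588.50 / 5293.14 = 27.69 cm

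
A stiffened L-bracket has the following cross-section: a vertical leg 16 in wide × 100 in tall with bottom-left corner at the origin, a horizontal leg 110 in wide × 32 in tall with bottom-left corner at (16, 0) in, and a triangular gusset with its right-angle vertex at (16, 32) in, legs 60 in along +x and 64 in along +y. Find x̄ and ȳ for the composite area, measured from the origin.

x̄ = 47.14 in, ȳ = 33.91 in

vertical leg: A = 16 × 100 = 1600.00, centroid at (8.00, 50.00).
horizontal leg: A = 110 × 32 = 3520.00, centroid at (71.00, 16.00).
gusset: A = ½·60·64 = 1920.00, centroid at (36.00, 53.33).
ΣA = 7040.00 in²
ΣAx̄ = (1600.00)(8.00) + (3520.00)(71.00) + (1920.00)(36.00) = 331840.00 in³
ΣAȳ = (1600.00)(50.00) + (3520.00)(16.00) + (1920.00)(53.33) = 238720.00 in³
x̄ = 331840.00 / 7040.00 = 47.14 in
ȳ = 238720.00 / 7040.00 = 33.91 in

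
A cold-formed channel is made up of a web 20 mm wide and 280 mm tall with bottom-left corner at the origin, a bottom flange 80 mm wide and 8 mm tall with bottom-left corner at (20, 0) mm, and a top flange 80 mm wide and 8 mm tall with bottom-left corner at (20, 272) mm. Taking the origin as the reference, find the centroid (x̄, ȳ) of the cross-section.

web: A = 20 × 280 = 5600.00, centroid at (10.00, 140.00).
bottom flange: A = 80 × 8 = 640.00, centroid at (60.00, 4.00).
top flange: A = 80 × 8 = 640.00, centroid at (60.00, 276.00).
ΣA = 6880.00 mm²
ΣAx̄ = (5600.00)(10.00) + (640.00)(60.00) + (640.00)(60.00) = 132800.00 mm³
ΣAȳ = (5600.00)(140.00) + (640.00)(4.00) + (640.00)(276.00) = 963200.00 mm³
x̄ = 132800.00 / 6880.00 = 19.30 mm
ȳ = 963200.00 / 6880.00 = 140.00 mm

x̄ = 19.30 mm, ȳ = 140.00 mm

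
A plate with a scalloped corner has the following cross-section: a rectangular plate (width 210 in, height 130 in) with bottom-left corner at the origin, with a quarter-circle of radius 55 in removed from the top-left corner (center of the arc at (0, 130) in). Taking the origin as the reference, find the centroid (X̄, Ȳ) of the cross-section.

plate: A = 210 × 130 = 27300.00, centroid at (105.00, 65.00).
removed quarter-circle: A = −¼π·55² = -2375.83, centroid at (23.34, 106.66).
ΣA = 24924.17 in², ΣAX̄ = 2811041.67 in³, ΣAȲ = 1521100.51 in³.
X̄ = 2811041.67/24924.17 = 112.78 in; Ȳ = 1521100.51/24924.17 = 61.03 in.

X̄ = 112.78 in, Ȳ = 61.03 in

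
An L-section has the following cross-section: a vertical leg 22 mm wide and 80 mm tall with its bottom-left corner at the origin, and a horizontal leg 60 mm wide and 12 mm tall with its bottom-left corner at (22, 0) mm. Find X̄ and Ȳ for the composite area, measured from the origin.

vertical leg: A = 22 × 80 = 1760.00, centroid at (11.00, 40.00).
horizontal leg: A = 60 × 12 = 720.00, centroid at (52.00, 6.00).
ΣA = 2480.00 mm², ΣAX̄ = 56800.00 mm³, ΣAȲ = 74720.00 mm³.
X̄ = 56800.00/2480.00 = 22.90 mm; Ȳ = 74720.00/2480.00 = 30.13 mm.

X̄ = 22.90 mm, Ȳ = 30.13 mm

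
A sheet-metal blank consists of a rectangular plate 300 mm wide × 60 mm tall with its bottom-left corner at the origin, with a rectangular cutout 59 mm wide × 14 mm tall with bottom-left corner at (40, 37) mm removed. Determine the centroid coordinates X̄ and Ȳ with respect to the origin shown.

X̄ = 153.87 mm, Ȳ = 29.33 mm

plate: A = 300 × 60 = 18000.00, centroid at (150.00, 30.00).
hole: A = −(59 × 14) = -826.00, centroid at (69.50, 44.00).
ΣA = 17174.00 mm², ΣAX̄ = 2642593.00 mm³, ΣAȲ = 503656.00 mm³.
X̄ = 2642593.00/17174.00 = 153.87 mm; Ȳ = 503656.00/17174.00 = 29.33 mm.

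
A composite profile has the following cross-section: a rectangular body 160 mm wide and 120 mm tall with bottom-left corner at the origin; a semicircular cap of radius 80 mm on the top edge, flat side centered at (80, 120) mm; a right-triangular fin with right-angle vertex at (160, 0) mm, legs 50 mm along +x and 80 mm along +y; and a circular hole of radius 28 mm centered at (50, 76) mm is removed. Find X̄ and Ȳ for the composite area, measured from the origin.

rectangular body: A = 160 × 120 = 19200.00, centroid at (80.00, 60.00).
semicircular top: A = ½π·80² = 10053.10, centroid at (80.00, 153.95).
triangular fin: A = ½·50·80 = 2000.00, centroid at (176.67, 26.67).
hole: A = −π·28² = -2463.01, centroid at (50.00, 76.00).
ΣA = 28790.09 mm²
ΣAX̄ = (19200.00)(80.00) + (10053.10)(80.00) + (2000.00)(176.67) + (-2463.01)(50.00) = 2570430.62 mm³
ΣAȲ = (19200.00)(60.00) + (10053.10)(153.95) + (2000.00)(26.67) + (-2463.01)(76.00) = 2565849.59 mm³
X̄ = 2570430.62 / 28790.09 = 89.28 mm
Ȳ = 2565849.59 / 28790.09 = 89.12 mm

X̄ = 89.28 mm, Ȳ = 89.12 mm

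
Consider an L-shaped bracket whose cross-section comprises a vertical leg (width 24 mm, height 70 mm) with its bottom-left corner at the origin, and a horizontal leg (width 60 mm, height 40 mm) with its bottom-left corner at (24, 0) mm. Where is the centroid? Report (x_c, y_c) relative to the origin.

x_c = 36.71 mm, y_c = 26.18 mm

vertical leg: A = 24 × 70 = 1680.00, centroid at (12.00, 35.00).
horizontal leg: A = 60 × 40 = 2400.00, centroid at (54.00, 20.00).
ΣA = 4080.00 mm²
ΣAx_c = (1680.00)(12.00) + (2400.00)(54.00) = 149760.00 mm³
ΣAy_c = (1680.00)(35.00) + (2400.00)(20.00) = 106800.00 mm³
x_c = 149760.00 / 4080.00 = 36.71 mm
y_c = 106800.00 / 4080.00 = 26.18 mm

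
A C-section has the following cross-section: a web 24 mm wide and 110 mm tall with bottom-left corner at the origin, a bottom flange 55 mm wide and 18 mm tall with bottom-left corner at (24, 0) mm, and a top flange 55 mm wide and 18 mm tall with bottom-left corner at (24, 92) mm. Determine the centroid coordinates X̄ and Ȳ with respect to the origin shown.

web: A = 24 × 110 = 2640.00, centroid at (12.00, 55.00).
bottom flange: A = 55 × 18 = 990.00, centroid at (51.50, 9.00).
top flange: A = 55 × 18 = 990.00, centroid at (51.50, 101.00).
ΣA = 4620.00 mm², ΣAX̄ = 133650.00 mm³, ΣAȲ = 254100.00 mm³.
X̄ = 133650.00/4620.00 = 28.93 mm; Ȳ = 254100.00/4620.00 = 55.00 mm.

X̄ = 28.93 mm, Ȳ = 55.00 mm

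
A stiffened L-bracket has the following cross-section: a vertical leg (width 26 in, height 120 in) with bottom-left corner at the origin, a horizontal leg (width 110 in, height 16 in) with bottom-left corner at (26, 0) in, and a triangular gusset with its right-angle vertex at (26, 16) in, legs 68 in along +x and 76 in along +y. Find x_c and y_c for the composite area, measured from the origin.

x_c = 41.38 in, y_c = 41.28 in

vertical leg: A = 26 × 120 = 3120.00, centroid at (13.00, 60.00).
horizontal leg: A = 110 × 16 = 1760.00, centroid at (81.00, 8.00).
gusset: A = ½·68·76 = 2584.00, centroid at (48.67, 41.33).
ΣA = 7464.00 in², ΣAx_c = 308874.67 in³, ΣAy_c = 308085.33 in³.
x_c = 308874.67/7464.00 = 41.38 in; y_c = 308085.33/7464.00 = 41.28 in.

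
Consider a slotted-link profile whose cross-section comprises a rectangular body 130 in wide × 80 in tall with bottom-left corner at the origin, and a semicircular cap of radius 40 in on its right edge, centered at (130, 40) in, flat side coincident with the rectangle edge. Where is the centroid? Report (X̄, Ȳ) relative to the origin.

Part | A | x̄ᵢ | ȳᵢ | A·x̄ᵢ | A·ȳᵢ
rectangular body | 10400.00 | 65.00 | 40.00 | 676000.00 | 416000.00
semicircular end | 2513.27 | 146.98 | 40.00 | 369392.30 | 100530.96
Σ | 12913.27 |  |  | 1045392.30 | 516530.96
X̄ = 1045392.30 / 12913.27 = 80.95 in
Ȳ = 516530.96 / 12913.27 = 40.00 in

X̄ = 80.95 in, Ȳ = 40.00 in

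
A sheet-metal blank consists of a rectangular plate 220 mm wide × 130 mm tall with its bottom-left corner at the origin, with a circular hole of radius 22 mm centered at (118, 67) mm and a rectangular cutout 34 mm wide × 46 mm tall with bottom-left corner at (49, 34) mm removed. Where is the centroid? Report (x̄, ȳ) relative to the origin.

x̄ = 112.22 mm, ȳ = 65.37 mm

plate: A = 220 × 130 = 28600.00, centroid at (110.00, 65.00).
hole 1: A = −π·22² = -1520.53, centroid at (118.00, 67.00).
hole 2: A = −(34 × 46) = -1564.00, centroid at (66.00, 57.00).
ΣA = 25515.47 mm²
ΣAx̄ = (28600.00)(110.00) + (-1520.53)(118.00) + (-1564.00)(66.00) = 2863353.36 mm³
ΣAȳ = (28600.00)(65.00) + (-1520.53)(67.00) + (-1564.00)(57.00) = 1667976.43 mm³
x̄ = 2863353.36 / 25515.47 = 112.22 mm
ȳ = 1667976.43 / 25515.47 = 65.37 mm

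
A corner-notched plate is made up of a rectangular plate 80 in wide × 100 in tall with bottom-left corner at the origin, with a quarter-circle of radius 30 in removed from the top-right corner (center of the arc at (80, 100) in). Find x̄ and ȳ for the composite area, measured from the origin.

plate: A = 80 × 100 = 8000.00, centroid at (40.00, 50.00).
removed quarter-circle: A = −¼π·30² = -706.86, centroid at (67.27, 87.27).
ΣA = 7293.14 in², ΣAx̄ = 272451.33 in³, ΣAȳ = 338314.17 in³.
x̄ = 272451.33/7293.14 = 37.36 in; ȳ = 338314.17/7293.14 = 46.39 in.

x̄ = 37.36 in, ȳ = 46.39 in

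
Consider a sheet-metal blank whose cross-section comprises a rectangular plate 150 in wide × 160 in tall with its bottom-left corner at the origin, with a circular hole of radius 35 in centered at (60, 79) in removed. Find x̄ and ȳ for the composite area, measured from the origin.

plate: A = 150 × 160 = 24000.00, centroid at (75.00, 80.00).
hole: A = −π·35² = -3848.45, centroid at (60.00, 79.00).
ΣA = 20151.55 in²
ΣAx̄ = (24000.00)(75.00) + (-3848.45)(60.00) = 1569092.94 in³
ΣAȳ = (24000.00)(80.00) + (-3848.45)(79.00) = 1615972.37 in³
x̄ = 1569092.94 / 20151.55 = 77.86 in
ȳ = 1615972.37 / 20151.55 = 80.19 in

x̄ = 77.86 in, ȳ = 80.19 in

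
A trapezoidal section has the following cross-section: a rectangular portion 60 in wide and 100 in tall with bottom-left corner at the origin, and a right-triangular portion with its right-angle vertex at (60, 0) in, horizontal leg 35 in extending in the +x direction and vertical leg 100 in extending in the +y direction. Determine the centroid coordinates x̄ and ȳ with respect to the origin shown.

rectangular portion: A = 60 × 100 = 6000.00, centroid at (30.00, 50.00).
triangular portion: A = ½·35·100 = 1750.00, centroid at (71.67, 33.33).
ΣA = 7750.00 in², ΣAx̄ = 305416.67 in³, ΣAȳ = 358333.33 in³.
x̄ = 305416.67/7750.00 = 39.41 in; ȳ = 358333.33/7750.00 = 46.24 in.

x̄ = 39.41 in, ȳ = 46.24 in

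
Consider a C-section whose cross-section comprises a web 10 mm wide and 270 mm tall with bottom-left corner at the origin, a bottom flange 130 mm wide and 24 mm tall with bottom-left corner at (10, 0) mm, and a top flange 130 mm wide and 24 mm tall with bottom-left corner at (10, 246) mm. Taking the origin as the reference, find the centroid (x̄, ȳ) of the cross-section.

x̄ = 53.86 mm, ȳ = 135.00 mm

web: A = 10 × 270 = 2700.00, centroid at (5.00, 135.00).
bottom flange: A = 130 × 24 = 3120.00, centroid at (75.00, 12.00).
top flange: A = 130 × 24 = 3120.00, centroid at (75.00, 258.00).
ΣA = 8940.00 mm², ΣAx̄ = 481500.00 mm³, ΣAȳ = 1206900.00 mm³.
x̄ = 481500.00/8940.00 = 53.86 mm; ȳ = 1206900.00/8940.00 = 135.00 mm.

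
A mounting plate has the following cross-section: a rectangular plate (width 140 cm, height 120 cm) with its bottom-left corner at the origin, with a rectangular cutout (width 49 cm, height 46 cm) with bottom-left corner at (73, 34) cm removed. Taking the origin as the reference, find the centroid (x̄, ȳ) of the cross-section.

x̄ = 65.74 cm, ȳ = 60.46 cm

Part | A | x̄ᵢ | ȳᵢ | A·x̄ᵢ | A·ȳᵢ
plate | 16800.00 | 70.00 | 60.00 | 1176000.00 | 1008000.00
hole | -2254.00 | 97.50 | 57.00 | -219765.00 | -128478.00
Σ | 14546.00 |  |  | 956235.00 | 879522.00
x̄ = 956235.00 / 14546.00 = 65.74 cm
ȳ = 879522.00 / 14546.00 = 60.46 cm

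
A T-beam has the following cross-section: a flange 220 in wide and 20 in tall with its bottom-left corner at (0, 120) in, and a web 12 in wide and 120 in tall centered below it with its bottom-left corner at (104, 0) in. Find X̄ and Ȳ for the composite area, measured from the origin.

web: A = 12 × 120 = 1440.00, centroid at (110.00, 60.00).
flange: A = 220 × 20 = 4400.00, centroid at (110.00, 130.00).
ΣA = 5840.00 in²
ΣAX̄ = (1440.00)(110.00) + (4400.00)(110.00) = 642400.00 in³
ΣAȲ = (1440.00)(60.00) + (4400.00)(130.00) = 658400.00 in³
X̄ = 642400.00 / 5840.00 = 110.00 in
Ȳ = 658400.00 / 5840.00 = 112.74 in

X̄ = 110.00 in, Ȳ = 112.74 in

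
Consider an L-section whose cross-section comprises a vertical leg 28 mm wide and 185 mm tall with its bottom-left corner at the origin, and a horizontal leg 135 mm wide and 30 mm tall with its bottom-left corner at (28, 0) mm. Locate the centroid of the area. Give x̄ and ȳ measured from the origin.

Part | A | x̄ᵢ | ȳᵢ | A·x̄ᵢ | A·ȳᵢ
vertical leg | 5180.00 | 14.00 | 92.50 | 72520.00 | 479150.00
horizontal leg | 4050.00 | 95.50 | 15.00 | 386775.00 | 60750.00
Σ | 9230.00 |  |  | 459295.00 | 539900.00
x̄ = 459295.00 / 9230.00 = 49.76 mm
ȳ = 539900.00 / 9230.00 = 58.49 mm

x̄ = 49.76 mm, ȳ = 58.49 mm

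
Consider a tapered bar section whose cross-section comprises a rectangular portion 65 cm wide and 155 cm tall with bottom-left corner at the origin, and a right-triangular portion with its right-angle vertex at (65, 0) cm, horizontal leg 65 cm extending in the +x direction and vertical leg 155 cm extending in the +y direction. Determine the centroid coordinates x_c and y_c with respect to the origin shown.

x_c = 50.56 cm, y_c = 68.89 cm

rectangular portion: A = 65 × 155 = 10075.00, centroid at (32.50, 77.50).
triangular portion: A = ½·65·155 = 5037.50, centroid at (86.67, 51.67).
ΣA = 15112.50 cm²
ΣAx_c = (10075.00)(32.50) + (5037.50)(86.67) = 764020.83 cm³
ΣAy_c = (10075.00)(77.50) + (5037.50)(51.67) = 1041083.33 cm³
x_c = 764020.83 / 15112.50 = 50.56 cm
y_c = 1041083.33 / 15112.50 = 68.89 cm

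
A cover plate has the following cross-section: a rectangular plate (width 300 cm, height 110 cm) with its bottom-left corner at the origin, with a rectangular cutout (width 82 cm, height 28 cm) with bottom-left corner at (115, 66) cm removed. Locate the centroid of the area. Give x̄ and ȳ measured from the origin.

x̄ = 149.55 cm, ȳ = 53.13 cm

plate: A = 300 × 110 = 33000.00, centroid at (150.00, 55.00).
hole: A = −(82 × 28) = -2296.00, centroid at (156.00, 80.00).
ΣA = 30704.00 cm², ΣAx̄ = 4591824.00 cm³, ΣAȳ = 1631320.00 cm³.
x̄ = 4591824.00/30704.00 = 149.55 cm; ȳ = 1631320.00/30704.00 = 53.13 cm.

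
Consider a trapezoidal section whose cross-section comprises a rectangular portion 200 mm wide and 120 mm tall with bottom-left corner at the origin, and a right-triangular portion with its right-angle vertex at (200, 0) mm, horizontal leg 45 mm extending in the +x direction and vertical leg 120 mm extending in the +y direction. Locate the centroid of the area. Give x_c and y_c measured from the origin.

Part | A | x̄ᵢ | ȳᵢ | A·x̄ᵢ | A·ȳᵢ
rectangular portion | 24000.00 | 100.00 | 60.00 | 2400000.00 | 1440000.00
triangular portion | 2700.00 | 215.00 | 40.00 | 580500.00 | 108000.00
Σ | 26700.00 |  |  | 2980500.00 | 1548000.00
x_c = 2980500.00 / 26700.00 = 111.63 mm
y_c = 1548000.00 / 26700.00 = 57.98 mm

x_c = 111.63 mm, y_c = 57.98 mm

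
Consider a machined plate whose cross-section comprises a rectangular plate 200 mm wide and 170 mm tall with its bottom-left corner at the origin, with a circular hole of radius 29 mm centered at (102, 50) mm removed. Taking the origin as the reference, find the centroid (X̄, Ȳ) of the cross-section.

X̄ = 99.83 mm, Ȳ = 87.95 mm

Part | A | x̄ᵢ | ȳᵢ | A·x̄ᵢ | A·ȳᵢ
plate | 34000.00 | 100.00 | 85.00 | 3400000.00 | 2890000.00
hole | -2642.08 | 102.00 | 50.00 | -269492.10 | -132103.97
Σ | 31357.92 |  |  | 3130507.90 | 2757896.03
X̄ = 3130507.90 / 31357.92 = 99.83 mm
Ȳ = 2757896.03 / 31357.92 = 87.95 mm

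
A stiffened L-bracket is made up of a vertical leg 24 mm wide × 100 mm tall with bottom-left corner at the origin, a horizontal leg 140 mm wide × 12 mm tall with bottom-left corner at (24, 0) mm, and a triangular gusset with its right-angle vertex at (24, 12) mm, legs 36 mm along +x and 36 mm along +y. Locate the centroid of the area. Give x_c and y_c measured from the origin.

x_c = 44.43 mm, y_c = 30.80 mm

Part | A | x̄ᵢ | ȳᵢ | A·x̄ᵢ | A·ȳᵢ
vertical leg | 2400.00 | 12.00 | 50.00 | 28800.00 | 120000.00
horizontal leg | 1680.00 | 94.00 | 6.00 | 157920.00 | 10080.00
gusset | 648.00 | 36.00 | 24.00 | 23328.00 | 15552.00
Σ | 4728.00 |  |  | 210048.00 | 145632.00
x_c = 210048.00 / 4728.00 = 44.43 mm
y_c = 145632.00 / 4728.00 = 30.80 mm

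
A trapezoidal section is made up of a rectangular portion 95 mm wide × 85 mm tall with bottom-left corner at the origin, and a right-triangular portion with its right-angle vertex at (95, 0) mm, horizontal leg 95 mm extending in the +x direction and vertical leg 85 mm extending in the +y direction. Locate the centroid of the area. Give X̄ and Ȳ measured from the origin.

X̄ = 73.89 mm, Ȳ = 37.78 mm

rectangular portion: A = 95 × 85 = 8075.00, centroid at (47.50, 42.50).
triangular portion: A = ½·95·85 = 4037.50, centroid at (126.67, 28.33).
ΣA = 12112.50 mm², ΣAX̄ = 894979.17 mm³, ΣAȲ = 457583.33 mm³.
X̄ = 894979.17/12112.50 = 73.89 mm; Ȳ = 457583.33/12112.50 = 37.78 mm.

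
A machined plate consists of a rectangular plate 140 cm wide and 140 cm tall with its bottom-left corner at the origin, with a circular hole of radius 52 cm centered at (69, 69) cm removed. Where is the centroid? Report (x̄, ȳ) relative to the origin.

x̄ = 70.76 cm, ȳ = 70.76 cm

Part | A | x̄ᵢ | ȳᵢ | A·x̄ᵢ | A·ȳᵢ
plate | 19600.00 | 70.00 | 70.00 | 1372000.00 | 1372000.00
hole | -8494.87 | 69.00 | 69.00 | -586145.79 | -586145.79
Σ | 11105.13 |  |  | 785854.21 | 785854.21
x̄ = 785854.21 / 11105.13 = 70.76 cm
ȳ = 785854.21 / 11105.13 = 70.76 cm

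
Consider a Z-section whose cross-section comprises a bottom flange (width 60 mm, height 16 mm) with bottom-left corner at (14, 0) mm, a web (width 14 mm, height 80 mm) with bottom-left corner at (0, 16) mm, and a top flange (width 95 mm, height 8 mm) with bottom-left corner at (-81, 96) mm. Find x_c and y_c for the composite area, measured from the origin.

x_c = 8.67 mm, y_c = 51.55 mm

bottom flange: A = 60 × 16 = 960.00, centroid at (44.00, 8.00).
web: A = 14 × 80 = 1120.00, centroid at (7.00, 56.00).
top flange: A = 95 × 8 = 760.00, centroid at (-33.50, 100.00).
ΣA = 2840.00 mm², ΣAx_c = 24620.00 mm³, ΣAy_c = 146400.00 mm³.
x_c = 24620.00/2840.00 = 8.67 mm; y_c = 146400.00/2840.00 = 51.55 mm.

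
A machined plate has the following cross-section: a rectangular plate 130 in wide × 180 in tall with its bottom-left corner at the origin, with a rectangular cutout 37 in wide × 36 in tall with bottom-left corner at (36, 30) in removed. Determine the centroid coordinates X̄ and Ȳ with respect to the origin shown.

X̄ = 65.63 in, Ȳ = 92.54 in

Part | A | x̄ᵢ | ȳᵢ | A·x̄ᵢ | A·ȳᵢ
plate | 23400.00 | 65.00 | 90.00 | 1521000.00 | 2106000.00
hole | -1332.00 | 54.50 | 48.00 | -72594.00 | -63936.00
Σ | 22068.00 |  |  | 1448406.00 | 2042064.00
X̄ = 1448406.00 / 22068.00 = 65.63 in
Ȳ = 2042064.00 / 22068.00 = 92.54 in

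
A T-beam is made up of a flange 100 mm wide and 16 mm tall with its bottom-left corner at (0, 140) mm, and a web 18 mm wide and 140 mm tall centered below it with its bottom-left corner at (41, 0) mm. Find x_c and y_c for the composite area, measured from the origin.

x_c = 50.00 mm, y_c = 100.29 mm

web: A = 18 × 140 = 2520.00, centroid at (50.00, 70.00).
flange: A = 100 × 16 = 1600.00, centroid at (50.00, 148.00).
ΣA = 4120.00 mm²
ΣAx_c = (2520.00)(50.00) + (1600.00)(50.00) = 206000.00 mm³
ΣAy_c = (2520.00)(70.00) + (1600.00)(148.00) = 413200.00 mm³
x_c = 206000.00 / 4120.00 = 50.00 mm
y_c = 413200.00 / 4120.00 = 100.29 mm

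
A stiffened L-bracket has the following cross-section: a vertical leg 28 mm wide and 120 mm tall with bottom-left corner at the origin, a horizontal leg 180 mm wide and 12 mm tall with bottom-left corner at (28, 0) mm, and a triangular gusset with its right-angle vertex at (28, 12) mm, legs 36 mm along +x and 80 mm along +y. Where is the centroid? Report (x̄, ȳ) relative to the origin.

x̄ = 51.66 mm, ȳ = 38.83 mm

Part | A | x̄ᵢ | ȳᵢ | A·x̄ᵢ | A·ȳᵢ
vertical leg | 3360.00 | 14.00 | 60.00 | 47040.00 | 201600.00
horizontal leg | 2160.00 | 118.00 | 6.00 | 254880.00 | 12960.00
gusset | 1440.00 | 40.00 | 38.67 | 57600.00 | 55680.00
Σ | 6960.00 |  |  | 359520.00 | 270240.00
x̄ = 359520.00 / 6960.00 = 51.66 mm
ȳ = 270240.00 / 6960.00 = 38.83 mm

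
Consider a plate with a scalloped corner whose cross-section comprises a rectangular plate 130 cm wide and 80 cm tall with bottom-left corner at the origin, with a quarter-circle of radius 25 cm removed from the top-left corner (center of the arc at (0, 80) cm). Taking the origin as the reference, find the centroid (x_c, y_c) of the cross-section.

Part | A | x̄ᵢ | ȳᵢ | A·x̄ᵢ | A·ȳᵢ
plate | 10400.00 | 65.00 | 40.00 | 676000.00 | 416000.00
removed quarter-circle | -490.87 | 10.61 | 69.39 | -5208.33 | -34061.57
Σ | 9909.13 |  |  | 670791.67 | 381938.43
x_c = 670791.67 / 9909.13 = 67.69 cm
y_c = 381938.43 / 9909.13 = 38.54 cm

x_c = 67.69 cm, y_c = 38.54 cm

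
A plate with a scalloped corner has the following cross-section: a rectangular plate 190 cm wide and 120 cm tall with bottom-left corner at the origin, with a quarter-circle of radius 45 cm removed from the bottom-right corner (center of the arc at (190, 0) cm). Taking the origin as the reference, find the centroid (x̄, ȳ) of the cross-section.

plate: A = 190 × 120 = 22800.00, centroid at (95.00, 60.00).
removed quarter-circle: A = −¼π·45² = -1590.43, centroid at (170.90, 19.10).
ΣA = 21209.57 cm²
ΣAx̄ = (22800.00)(95.00) + (-1590.43)(170.90) = 1894193.06 cm³
ΣAȳ = (22800.00)(60.00) + (-1590.43)(19.10) = 1337625.00 cm³
x̄ = 1894193.06 / 21209.57 = 89.31 cm
ȳ = 1337625.00 / 21209.57 = 63.07 cm

x̄ = 89.31 cm, ȳ = 63.07 cm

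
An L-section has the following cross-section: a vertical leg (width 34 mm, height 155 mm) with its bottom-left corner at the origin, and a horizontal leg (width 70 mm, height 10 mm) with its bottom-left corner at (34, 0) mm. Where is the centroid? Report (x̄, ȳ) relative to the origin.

x̄ = 23.10 mm, ȳ = 69.00 mm

vertical leg: A = 34 × 155 = 5270.00, centroid at (17.00, 77.50).
horizontal leg: A = 70 × 10 = 700.00, centroid at (69.00, 5.00).
ΣA = 5970.00 mm²
ΣAx̄ = (5270.00)(17.00) + (700.00)(69.00) = 137890.00 mm³
ΣAȳ = (5270.00)(77.50) + (700.00)(5.00) = 411925.00 mm³
x̄ = 137890.00 / 5970.00 = 23.10 mm
ȳ = 411925.00 / 5970.00 = 69.00 mm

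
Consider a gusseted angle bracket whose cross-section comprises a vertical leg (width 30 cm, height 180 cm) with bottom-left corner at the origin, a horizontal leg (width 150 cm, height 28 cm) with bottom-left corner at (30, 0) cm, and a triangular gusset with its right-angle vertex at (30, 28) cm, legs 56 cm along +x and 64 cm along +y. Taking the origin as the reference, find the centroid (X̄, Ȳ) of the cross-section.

X̄ = 53.48 cm, Ȳ = 55.58 cm

Part | A | x̄ᵢ | ȳᵢ | A·x̄ᵢ | A·ȳᵢ
vertical leg | 5400.00 | 15.00 | 90.00 | 81000.00 | 486000.00
horizontal leg | 4200.00 | 105.00 | 14.00 | 441000.00 | 58800.00
gusset | 1792.00 | 48.67 | 49.33 | 87210.67 | 88405.33
Σ | 11392.00 |  |  | 609210.67 | 633205.33
X̄ = 609210.67 / 11392.00 = 53.48 cm
Ȳ = 633205.33 / 11392.00 = 55.58 cm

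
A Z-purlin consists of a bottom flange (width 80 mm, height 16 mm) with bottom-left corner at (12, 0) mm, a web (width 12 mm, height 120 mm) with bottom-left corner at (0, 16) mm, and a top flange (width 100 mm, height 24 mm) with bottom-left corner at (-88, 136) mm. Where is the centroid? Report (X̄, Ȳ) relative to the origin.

Part | A | x̄ᵢ | ȳᵢ | A·x̄ᵢ | A·ȳᵢ
bottom flange | 1280.00 | 52.00 | 8.00 | 66560.00 | 10240.00
web | 1440.00 | 6.00 | 76.00 | 8640.00 | 109440.00
top flange | 2400.00 | -38.00 | 148.00 | -91200.00 | 355200.00
Σ | 5120.00 |  |  | -16000.00 | 474880.00
X̄ = -16000.00 / 5120.00 = -3.12 mm
Ȳ = 474880.00 / 5120.00 = 92.75 mm

X̄ = -3.12 mm, Ȳ = 92.75 mm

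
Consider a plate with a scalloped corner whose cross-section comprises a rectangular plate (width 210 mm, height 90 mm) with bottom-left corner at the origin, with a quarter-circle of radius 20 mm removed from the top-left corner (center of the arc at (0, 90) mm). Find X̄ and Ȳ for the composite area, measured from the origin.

X̄ = 106.63 mm, Ȳ = 44.38 mm

Part | A | x̄ᵢ | ȳᵢ | A·x̄ᵢ | A·ȳᵢ
plate | 18900.00 | 105.00 | 45.00 | 1984500.00 | 850500.00
removed quarter-circle | -314.16 | 8.49 | 81.51 | -2666.67 | -25607.67
Σ | 18585.84 |  |  | 1981833.33 | 824892.33
X̄ = 1981833.33 / 18585.84 = 106.63 mm
Ȳ = 824892.33 / 18585.84 = 44.38 mm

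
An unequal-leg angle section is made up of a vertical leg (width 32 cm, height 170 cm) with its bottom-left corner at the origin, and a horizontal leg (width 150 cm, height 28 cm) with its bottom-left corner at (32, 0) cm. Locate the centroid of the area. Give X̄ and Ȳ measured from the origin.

X̄ = 55.65 cm, Ȳ = 54.07 cm

vertical leg: A = 32 × 170 = 5440.00, centroid at (16.00, 85.00).
horizontal leg: A = 150 × 28 = 4200.00, centroid at (107.00, 14.00).
ΣA = 9640.00 cm²
ΣAX̄ = (5440.00)(16.00) + (4200.00)(107.00) = 536440.00 cm³
ΣAȲ = (5440.00)(85.00) + (4200.00)(14.00) = 521200.00 cm³
X̄ = 536440.00 / 9640.00 = 55.65 cm
Ȳ = 521200.00 / 9640.00 = 54.07 cm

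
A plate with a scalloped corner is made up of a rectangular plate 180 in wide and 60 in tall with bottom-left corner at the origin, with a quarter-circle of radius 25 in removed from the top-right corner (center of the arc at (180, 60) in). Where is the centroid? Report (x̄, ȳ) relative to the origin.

plate: A = 180 × 60 = 10800.00, centroid at (90.00, 30.00).
removed quarter-circle: A = −¼π·25² = -490.87, centroid at (169.39, 49.39).
ΣA = 10309.13 in²
ΣAx̄ = (10800.00)(90.00) + (-490.87)(169.39) = 888851.04 in³
ΣAȳ = (10800.00)(30.00) + (-490.87)(49.39) = 299755.90 in³
x̄ = 888851.04 / 10309.13 = 86.22 in
ȳ = 299755.90 / 10309.13 = 29.08 in

x̄ = 86.22 in, ȳ = 29.08 in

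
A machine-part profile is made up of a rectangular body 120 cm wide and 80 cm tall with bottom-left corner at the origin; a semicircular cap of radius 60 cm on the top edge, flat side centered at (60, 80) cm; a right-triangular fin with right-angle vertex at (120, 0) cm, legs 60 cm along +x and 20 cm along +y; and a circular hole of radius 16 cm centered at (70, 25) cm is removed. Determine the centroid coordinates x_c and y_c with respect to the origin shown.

rectangular body: A = 120 × 80 = 9600.00, centroid at (60.00, 40.00).
semicircular top: A = ½π·60² = 5654.87, centroid at (60.00, 105.46).
triangular fin: A = ½·60·20 = 600.00, centroid at (140.00, 6.67).
hole: A = −π·16² = -804.25, centroid at (70.00, 25.00).
ΣA = 15050.62 cm²
ΣAx_c = (9600.00)(60.00) + (5654.87)(60.00) + (600.00)(140.00) + (-804.25)(70.00) = 942994.67 cm³
ΣAy_c = (9600.00)(40.00) + (5654.87)(105.46) + (600.00)(6.67) + (-804.25)(25.00) = 964283.15 cm³
x_c = 942994.67 / 15050.62 = 62.65 cm
y_c = 964283.15 / 15050.62 = 64.07 cm

x_c = 62.65 cm, y_c = 64.07 cm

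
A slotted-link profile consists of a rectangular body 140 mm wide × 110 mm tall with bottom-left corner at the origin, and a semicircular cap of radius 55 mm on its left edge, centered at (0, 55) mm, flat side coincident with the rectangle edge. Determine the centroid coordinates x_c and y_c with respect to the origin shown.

x_c = 47.99 mm, y_c = 55.00 mm

Part | A | x̄ᵢ | ȳᵢ | A·x̄ᵢ | A·ȳᵢ
rectangular body | 15400.00 | 70.00 | 55.00 | 1078000.00 | 847000.00
semicircular end | 4751.66 | -23.34 | 55.00 | -110916.67 | 261341.24
Σ | 20151.66 |  |  | 967083.33 | 1108341.24
x_c = 967083.33 / 20151.66 = 47.99 mm
y_c = 1108341.24 / 20151.66 = 55.00 mm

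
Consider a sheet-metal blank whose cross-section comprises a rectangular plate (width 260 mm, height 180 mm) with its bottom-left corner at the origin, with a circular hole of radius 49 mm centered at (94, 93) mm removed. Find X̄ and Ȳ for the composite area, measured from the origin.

plate: A = 260 × 180 = 46800.00, centroid at (130.00, 90.00).
hole: A = −π·49² = -7542.96, centroid at (94.00, 93.00).
ΣA = 39257.04 mm², ΣAX̄ = 5374961.39 mm³, ΣAȲ = 3510504.35 mm³.
X̄ = 5374961.39/39257.04 = 136.92 mm; Ȳ = 3510504.35/39257.04 = 89.42 mm.

X̄ = 136.92 mm, Ȳ = 89.42 mm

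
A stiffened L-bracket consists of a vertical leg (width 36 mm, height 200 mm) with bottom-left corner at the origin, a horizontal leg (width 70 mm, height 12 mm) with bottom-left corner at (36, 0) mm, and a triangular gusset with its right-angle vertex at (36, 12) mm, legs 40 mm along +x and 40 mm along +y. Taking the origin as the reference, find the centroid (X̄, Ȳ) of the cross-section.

X̄ = 25.87 mm, Ȳ = 84.31 mm

Part | A | x̄ᵢ | ȳᵢ | A·x̄ᵢ | A·ȳᵢ
vertical leg | 7200.00 | 18.00 | 100.00 | 129600.00 | 720000.00
horizontal leg | 840.00 | 71.00 | 6.00 | 59640.00 | 5040.00
gusset | 800.00 | 49.33 | 25.33 | 39466.67 | 20266.67
Σ | 8840.00 |  |  | 228706.67 | 745306.67
X̄ = 228706.67 / 8840.00 = 25.87 mm
Ȳ = 745306.67 / 8840.00 = 84.31 mm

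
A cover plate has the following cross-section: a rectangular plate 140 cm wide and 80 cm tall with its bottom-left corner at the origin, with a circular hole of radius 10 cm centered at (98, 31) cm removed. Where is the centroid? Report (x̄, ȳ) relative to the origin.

x̄ = 69.19 cm, ȳ = 40.26 cm

plate: A = 140 × 80 = 11200.00, centroid at (70.00, 40.00).
hole: A = −π·10² = -314.16, centroid at (98.00, 31.00).
ΣA = 10885.84 cm², ΣAx̄ = 753212.39 cm³, ΣAȳ = 438261.06 cm³.
x̄ = 753212.39/10885.84 = 69.19 cm; ȳ = 438261.06/10885.84 = 40.26 cm.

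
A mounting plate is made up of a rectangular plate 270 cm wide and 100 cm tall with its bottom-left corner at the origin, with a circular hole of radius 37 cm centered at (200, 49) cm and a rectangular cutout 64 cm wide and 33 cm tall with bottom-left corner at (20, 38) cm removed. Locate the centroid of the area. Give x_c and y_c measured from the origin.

x_c = 129.94 cm, y_c = 49.75 cm

plate: A = 270 × 100 = 27000.00, centroid at (135.00, 50.00).
hole 1: A = −π·37² = -4300.84, centroid at (200.00, 49.00).
hole 2: A = −(64 × 33) = -2112.00, centroid at (52.00, 54.50).
ΣA = 20587.16 cm²
ΣAx_c = (27000.00)(135.00) + (-4300.84)(200.00) + (-2112.00)(52.00) = 2675007.93 cm³
ΣAy_c = (27000.00)(50.00) + (-4300.84)(49.00) + (-2112.00)(54.50) = 1024154.82 cm³
x_c = 2675007.93 / 20587.16 = 129.94 cm
y_c = 1024154.82 / 20587.16 = 49.75 cm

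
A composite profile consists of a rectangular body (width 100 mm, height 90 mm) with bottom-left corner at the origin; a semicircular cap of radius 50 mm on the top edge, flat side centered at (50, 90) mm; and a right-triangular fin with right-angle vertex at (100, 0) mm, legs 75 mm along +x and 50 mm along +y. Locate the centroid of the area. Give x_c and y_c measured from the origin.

rectangular body: A = 100 × 90 = 9000.00, centroid at (50.00, 45.00).
semicircular top: A = ½π·50² = 3926.99, centroid at (50.00, 111.22).
triangular fin: A = ½·75·50 = 1875.00, centroid at (125.00, 16.67).
ΣA = 14801.99 mm²
ΣAx_c = (9000.00)(50.00) + (3926.99)(50.00) + (1875.00)(125.00) = 880724.54 mm³
ΣAy_c = (9000.00)(45.00) + (3926.99)(111.22) + (1875.00)(16.67) = 873012.51 mm³
x_c = 880724.54 / 14801.99 = 59.50 mm
y_c = 873012.51 / 14801.99 = 58.98 mm

x_c = 59.50 mm, y_c = 58.98 mm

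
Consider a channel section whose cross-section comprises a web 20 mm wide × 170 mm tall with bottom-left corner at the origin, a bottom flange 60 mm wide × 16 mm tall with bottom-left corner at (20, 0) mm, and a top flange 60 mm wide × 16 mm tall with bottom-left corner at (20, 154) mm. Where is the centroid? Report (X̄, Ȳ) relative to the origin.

web: A = 20 × 170 = 3400.00, centroid at (10.00, 85.00).
bottom flange: A = 60 × 16 = 960.00, centroid at (50.00, 8.00).
top flange: A = 60 × 16 = 960.00, centroid at (50.00, 162.00).
ΣA = 5320.00 mm², ΣAX̄ = 130000.00 mm³, ΣAȲ = 452200.00 mm³.
X̄ = 130000.00/5320.00 = 24.44 mm; Ȳ = 452200.00/5320.00 = 85.00 mm.

X̄ = 24.44 mm, Ȳ = 85.00 mm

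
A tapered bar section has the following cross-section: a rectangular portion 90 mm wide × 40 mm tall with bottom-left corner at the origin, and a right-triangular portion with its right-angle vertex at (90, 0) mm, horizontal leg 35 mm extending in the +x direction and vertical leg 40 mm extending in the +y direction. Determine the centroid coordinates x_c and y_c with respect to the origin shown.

x_c = 54.22 mm, y_c = 18.91 mm

rectangular portion: A = 90 × 40 = 3600.00, centroid at (45.00, 20.00).
triangular portion: A = ½·35·40 = 700.00, centroid at (101.67, 13.33).
ΣA = 4300.00 mm², ΣAx_c = 233166.67 mm³, ΣAy_c = 81333.33 mm³.
x_c = 233166.67/4300.00 = 54.22 mm; y_c = 81333.33/4300.00 = 18.91 mm.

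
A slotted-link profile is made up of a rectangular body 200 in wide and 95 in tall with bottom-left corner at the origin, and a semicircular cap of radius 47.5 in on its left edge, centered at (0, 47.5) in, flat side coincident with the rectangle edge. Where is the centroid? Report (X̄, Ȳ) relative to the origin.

rectangular body: A = 200 × 95 = 19000.00, centroid at (100.00, 47.50).
semicircular end: A = ½π·47.5² = 3544.11, centroid at (-20.16, 47.50).
ΣA = 22544.11 in²
ΣAX̄ = (19000.00)(100.00) + (3544.11)(-20.16) = 1828552.08 in³
ΣAȲ = (19000.00)(47.50) + (3544.11)(47.50) = 1070845.19 in³
X̄ = 1828552.08 / 22544.11 = 81.11 in
Ȳ = 1070845.19 / 22544.11 = 47.50 in

X̄ = 81.11 in, Ȳ = 47.50 in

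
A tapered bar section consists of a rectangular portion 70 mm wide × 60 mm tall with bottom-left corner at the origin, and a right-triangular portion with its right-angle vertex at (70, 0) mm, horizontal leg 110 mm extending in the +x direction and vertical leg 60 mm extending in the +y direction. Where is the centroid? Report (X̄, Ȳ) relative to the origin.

rectangular portion: A = 70 × 60 = 4200.00, centroid at (35.00, 30.00).
triangular portion: A = ½·110·60 = 3300.00, centroid at (106.67, 20.00).
ΣA = 7500.00 mm², ΣAX̄ = 499000.00 mm³, ΣAȲ = 192000.00 mm³.
X̄ = 499000.00/7500.00 = 66.53 mm; Ȳ = 192000.00/7500.00 = 25.60 mm.

X̄ = 66.53 mm, Ȳ = 25.60 mm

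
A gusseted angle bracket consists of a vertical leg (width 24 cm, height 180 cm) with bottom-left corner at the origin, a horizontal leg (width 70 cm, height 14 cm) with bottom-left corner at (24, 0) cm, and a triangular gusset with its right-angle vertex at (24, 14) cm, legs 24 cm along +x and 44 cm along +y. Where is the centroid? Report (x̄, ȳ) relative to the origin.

vertical leg: A = 24 × 180 = 4320.00, centroid at (12.00, 90.00).
horizontal leg: A = 70 × 14 = 980.00, centroid at (59.00, 7.00).
gusset: A = ½·24·44 = 528.00, centroid at (32.00, 28.67).
ΣA = 5828.00 cm², ΣAx̄ = 126556.00 cm³, ΣAȳ = 410796.00 cm³.
x̄ = 126556.00/5828.00 = 21.72 cm; ȳ = 410796.00/5828.00 = 70.49 cm.

x̄ = 21.72 cm, ȳ = 70.49 cm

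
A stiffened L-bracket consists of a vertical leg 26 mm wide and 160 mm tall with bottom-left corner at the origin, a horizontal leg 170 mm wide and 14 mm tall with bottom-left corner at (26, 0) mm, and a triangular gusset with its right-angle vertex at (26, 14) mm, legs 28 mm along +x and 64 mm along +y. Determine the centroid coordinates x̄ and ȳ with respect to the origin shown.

x̄ = 47.06 mm, ȳ = 51.25 mm

vertical leg: A = 26 × 160 = 4160.00, centroid at (13.00, 80.00).
horizontal leg: A = 170 × 14 = 2380.00, centroid at (111.00, 7.00).
gusset: A = ½·28·64 = 896.00, centroid at (35.33, 35.33).
ΣA = 7436.00 mm²
ΣAx̄ = (4160.00)(13.00) + (2380.00)(111.00) + (896.00)(35.33) = 349918.67 mm³
ΣAȳ = (4160.00)(80.00) + (2380.00)(7.00) + (896.00)(35.33) = 381118.67 mm³
x̄ = 349918.67 / 7436.00 = 47.06 mm
ȳ = 381118.67 / 7436.00 = 51.25 mm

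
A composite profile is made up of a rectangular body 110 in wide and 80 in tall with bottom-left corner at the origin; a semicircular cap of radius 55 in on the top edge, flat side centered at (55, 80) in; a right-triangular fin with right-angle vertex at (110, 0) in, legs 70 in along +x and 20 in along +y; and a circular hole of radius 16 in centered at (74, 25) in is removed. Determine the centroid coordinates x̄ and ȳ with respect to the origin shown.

x̄ = 57.94 in, ȳ = 61.54 in

rectangular body: A = 110 × 80 = 8800.00, centroid at (55.00, 40.00).
semicircular top: A = ½π·55² = 4751.66, centroid at (55.00, 103.34).
triangular fin: A = ½·70·20 = 700.00, centroid at (133.33, 6.67).
hole: A = −π·16² = -804.25, centroid at (74.00, 25.00).
ΣA = 13447.41 in²
ΣAx̄ = (8800.00)(55.00) + (4751.66)(55.00) + (700.00)(133.33) + (-804.25)(74.00) = 779160.24 in³
ΣAȳ = (8800.00)(40.00) + (4751.66)(103.34) + (700.00)(6.67) + (-804.25)(25.00) = 827609.85 in³
x̄ = 779160.24 / 13447.41 = 57.94 in
ȳ = 827609.85 / 13447.41 = 61.54 in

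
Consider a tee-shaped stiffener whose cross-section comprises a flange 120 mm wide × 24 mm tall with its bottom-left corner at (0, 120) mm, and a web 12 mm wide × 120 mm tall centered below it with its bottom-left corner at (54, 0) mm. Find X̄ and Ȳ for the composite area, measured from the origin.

X̄ = 60.00 mm, Ȳ = 108.00 mm

Part | A | x̄ᵢ | ȳᵢ | A·x̄ᵢ | A·ȳᵢ
web | 1440.00 | 60.00 | 60.00 | 86400.00 | 86400.00
flange | 2880.00 | 60.00 | 132.00 | 172800.00 | 380160.00
Σ | 4320.00 |  |  | 259200.00 | 466560.00
X̄ = 259200.00 / 4320.00 = 60.00 mm
Ȳ = 466560.00 / 4320.00 = 108.00 mm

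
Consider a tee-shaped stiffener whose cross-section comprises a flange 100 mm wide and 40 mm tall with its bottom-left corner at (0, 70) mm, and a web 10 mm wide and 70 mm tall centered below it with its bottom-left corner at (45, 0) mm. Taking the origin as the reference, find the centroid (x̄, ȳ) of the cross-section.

Part | A | x̄ᵢ | ȳᵢ | A·x̄ᵢ | A·ȳᵢ
web | 700.00 | 50.00 | 35.00 | 35000.00 | 24500.00
flange | 4000.00 | 50.00 | 90.00 | 200000.00 | 360000.00
Σ | 4700.00 |  |  | 235000.00 | 384500.00
x̄ = 235000.00 / 4700.00 = 50.00 mm
ȳ = 384500.00 / 4700.00 = 81.81 mm

x̄ = 50.00 mm, ȳ = 81.81 mm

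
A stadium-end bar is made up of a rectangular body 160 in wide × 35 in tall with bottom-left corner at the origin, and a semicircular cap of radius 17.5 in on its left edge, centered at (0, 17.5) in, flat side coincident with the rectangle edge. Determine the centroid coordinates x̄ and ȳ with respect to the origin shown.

rectangular body: A = 160 × 35 = 5600.00, centroid at (80.00, 17.50).
semicircular end: A = ½π·17.5² = 481.06, centroid at (-7.43, 17.50).
ΣA = 6081.06 in², ΣAx̄ = 444427.08 in³, ΣAȳ = 106418.49 in³.
x̄ = 444427.08/6081.06 = 73.08 in; ȳ = 106418.49/6081.06 = 17.50 in.

x̄ = 73.08 in, ȳ = 17.50 in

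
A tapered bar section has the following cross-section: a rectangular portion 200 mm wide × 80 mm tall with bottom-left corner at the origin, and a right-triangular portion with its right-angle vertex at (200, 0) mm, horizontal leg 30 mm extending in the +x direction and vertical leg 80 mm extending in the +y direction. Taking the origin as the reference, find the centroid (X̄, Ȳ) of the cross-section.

X̄ = 107.67 mm, Ȳ = 39.07 mm

rectangular portion: A = 200 × 80 = 16000.00, centroid at (100.00, 40.00).
triangular portion: A = ½·30·80 = 1200.00, centroid at (210.00, 26.67).
ΣA = 17200.00 mm²
ΣAX̄ = (16000.00)(100.00) + (1200.00)(210.00) = 1852000.00 mm³
ΣAȲ = (16000.00)(40.00) + (1200.00)(26.67) = 672000.00 mm³
X̄ = 1852000.00 / 17200.00 = 107.67 mm
Ȳ = 672000.00 / 17200.00 = 39.07 mm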